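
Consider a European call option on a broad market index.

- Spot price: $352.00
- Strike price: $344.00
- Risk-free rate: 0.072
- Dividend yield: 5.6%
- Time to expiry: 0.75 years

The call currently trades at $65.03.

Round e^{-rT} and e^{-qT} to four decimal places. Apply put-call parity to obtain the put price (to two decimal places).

$53.40

e^(−qT) = e^(−0.056·0.75) = 0.9589;  e^(−rT) = e^(−0.072·0.75) = 0.9474
Put-call parity: C − P = S·e^(−qT) − K·e^(−rT) = 352·0.9589 − 344·0.9474 = 337.5328 − 325.9056 = 11.6272
P = C − (C − P) = 65.03 − (11.6272) = 53.4028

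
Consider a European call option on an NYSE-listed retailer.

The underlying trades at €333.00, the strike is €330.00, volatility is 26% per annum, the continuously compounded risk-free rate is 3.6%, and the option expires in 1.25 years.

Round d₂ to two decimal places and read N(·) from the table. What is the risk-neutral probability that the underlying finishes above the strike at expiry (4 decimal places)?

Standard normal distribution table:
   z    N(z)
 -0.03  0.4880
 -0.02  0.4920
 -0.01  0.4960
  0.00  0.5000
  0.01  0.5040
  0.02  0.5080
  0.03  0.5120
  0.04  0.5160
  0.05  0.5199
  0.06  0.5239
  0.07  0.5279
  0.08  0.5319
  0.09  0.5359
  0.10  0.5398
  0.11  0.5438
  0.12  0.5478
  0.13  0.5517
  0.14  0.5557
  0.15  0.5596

σ√T = 0.26 × 1.1180 = 0.2907
d₁ = [ln(333/330) + (0.036 + 0.26²/2)·1.25] / 0.2907 = [0.0090 + 0.0872] / 0.2907 = 0.3313 ≈ 0.33
d₂ = d₁ − σ√T = 0.3313 − 0.2907 = 0.0406 ≈ 0.04
Pr(exercise) under Q = N(d₂) = 0.5160

0.5160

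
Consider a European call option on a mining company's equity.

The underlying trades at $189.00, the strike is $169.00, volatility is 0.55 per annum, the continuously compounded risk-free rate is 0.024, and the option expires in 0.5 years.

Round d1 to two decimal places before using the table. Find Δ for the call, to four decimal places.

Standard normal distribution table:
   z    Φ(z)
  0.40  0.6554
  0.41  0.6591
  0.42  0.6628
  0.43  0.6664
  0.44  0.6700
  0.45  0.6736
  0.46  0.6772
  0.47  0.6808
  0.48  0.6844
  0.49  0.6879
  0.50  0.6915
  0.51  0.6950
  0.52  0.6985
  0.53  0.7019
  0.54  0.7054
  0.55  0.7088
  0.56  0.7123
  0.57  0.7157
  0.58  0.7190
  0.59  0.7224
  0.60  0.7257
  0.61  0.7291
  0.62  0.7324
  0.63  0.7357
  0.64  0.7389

σ√T = 0.55·√0.5 = 0.3889
d₁ = [ln(189/169) + (0.024 + ½·0.55²)·0.5] / (σ√T) = (0.1118 + 0.0876) / 0.3889 = 0.5129 which rounds to 0.51
N(d₁) = N(0.51) = 0.6950
Δ_call = N(d₁) = 0.6950

0.6950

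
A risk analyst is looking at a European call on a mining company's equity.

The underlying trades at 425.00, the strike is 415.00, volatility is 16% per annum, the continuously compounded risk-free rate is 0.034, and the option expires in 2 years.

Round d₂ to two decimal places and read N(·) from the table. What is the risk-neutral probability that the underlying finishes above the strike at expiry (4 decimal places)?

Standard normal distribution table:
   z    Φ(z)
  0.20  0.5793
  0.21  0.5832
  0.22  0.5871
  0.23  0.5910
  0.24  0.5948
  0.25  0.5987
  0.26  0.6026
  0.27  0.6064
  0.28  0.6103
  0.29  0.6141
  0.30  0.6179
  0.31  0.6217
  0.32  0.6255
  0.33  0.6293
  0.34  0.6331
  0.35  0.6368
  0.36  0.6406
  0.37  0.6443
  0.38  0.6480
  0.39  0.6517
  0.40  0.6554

0.6141

T = 2;  σ√T = 0.2263
d₁ = [ln(425/415) + (0.034 + 0.16²/2)·2] / 0.2263 = [0.0238 + 0.0936] / 0.2263 = 0.5189 ⇒ 0.52
d₂ = d₁ − σ√T = 0.5189 − 0.2263 = 0.2926 ⇒ 0.29
Risk-neutral Pr[S_T > K] = N(d₂) = N(0.29) = 0.6141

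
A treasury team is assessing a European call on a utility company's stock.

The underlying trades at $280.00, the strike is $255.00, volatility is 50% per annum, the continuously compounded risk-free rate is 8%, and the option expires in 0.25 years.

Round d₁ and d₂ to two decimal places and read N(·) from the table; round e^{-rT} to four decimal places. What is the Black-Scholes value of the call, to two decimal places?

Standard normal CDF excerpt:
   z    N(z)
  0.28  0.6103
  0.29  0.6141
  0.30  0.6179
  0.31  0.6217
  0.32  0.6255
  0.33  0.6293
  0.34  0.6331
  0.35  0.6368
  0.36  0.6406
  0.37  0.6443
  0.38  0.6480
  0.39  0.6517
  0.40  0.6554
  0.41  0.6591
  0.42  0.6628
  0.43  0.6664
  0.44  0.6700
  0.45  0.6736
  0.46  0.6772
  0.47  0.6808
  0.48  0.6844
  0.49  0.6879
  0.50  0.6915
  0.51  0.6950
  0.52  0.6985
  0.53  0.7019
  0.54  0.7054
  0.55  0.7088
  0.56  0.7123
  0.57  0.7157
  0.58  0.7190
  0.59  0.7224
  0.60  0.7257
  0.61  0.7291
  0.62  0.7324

σ√T = 0.5·√0.25 = 0.2500
d₁ = [ln(280/255) + (0.08 + 0.5²/2)·0.25] / 0.2500 = [0.0935 + 0.0513] / 0.2500 = 0.5791 ⇒ 0.58
d₂ = d₁ − σ√T = 0.5791 − 0.2500 = 0.3291 ⇒ 0.33
e^(−rT) = e^(−0.08·0.25) = 0.9802
C = 280·N(0.58) − 255·0.9802·N(0.33) = 280·0.7190 − 255·0.9802·0.6293 = 201.3200 − 157.2942 = 44.0258

$44.03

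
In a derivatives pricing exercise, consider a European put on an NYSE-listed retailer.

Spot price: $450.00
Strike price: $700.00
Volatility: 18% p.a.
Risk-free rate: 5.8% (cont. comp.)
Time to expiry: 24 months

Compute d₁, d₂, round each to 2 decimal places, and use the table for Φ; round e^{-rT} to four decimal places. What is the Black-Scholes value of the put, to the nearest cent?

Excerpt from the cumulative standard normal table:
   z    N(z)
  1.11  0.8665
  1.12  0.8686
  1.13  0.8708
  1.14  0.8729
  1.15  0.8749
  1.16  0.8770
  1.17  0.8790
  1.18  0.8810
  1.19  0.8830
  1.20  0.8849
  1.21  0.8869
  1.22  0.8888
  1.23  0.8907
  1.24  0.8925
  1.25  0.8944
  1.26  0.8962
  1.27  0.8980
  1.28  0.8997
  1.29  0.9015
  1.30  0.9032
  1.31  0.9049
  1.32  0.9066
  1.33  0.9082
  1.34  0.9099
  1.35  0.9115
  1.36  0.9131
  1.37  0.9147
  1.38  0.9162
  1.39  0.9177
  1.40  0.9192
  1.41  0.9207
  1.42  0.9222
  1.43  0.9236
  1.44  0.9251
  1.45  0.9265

$180.21

σ√T = 0.18 × 1.4142 = 0.2546
d₁ = [ln(450/700) + (0.058 + 0.18²/2)·2] / 0.2546 = [-0.4418 + 0.1484] / 0.2546 = -1.1527 which rounds to -1.15
d₂ = d₁ − σ√T = -1.1527 − 0.2546 = -1.4073 which rounds to -1.41
exp(−rT) = exp(−0.058·2) = 0.8905
P = 700·0.8905·N(1.41) − 450·N(1.15) = 700·0.8905·0.9207 − 450·0.8749 = 573.9183 − 393.7050 = 180.2133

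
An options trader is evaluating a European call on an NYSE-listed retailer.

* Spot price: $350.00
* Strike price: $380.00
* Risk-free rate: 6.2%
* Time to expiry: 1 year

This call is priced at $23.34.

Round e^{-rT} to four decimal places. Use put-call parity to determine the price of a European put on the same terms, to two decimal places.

e^(−rT) = e^(−0.062·1) = 0.9399
Put-call parity: C − P = S − K·e^(−rT) = 350 − 380·0.9399 = 350 − 357.1620 = -7.1620
P = C − (C − P) = 23.34 − (-7.1620) = 30.5020

$30.50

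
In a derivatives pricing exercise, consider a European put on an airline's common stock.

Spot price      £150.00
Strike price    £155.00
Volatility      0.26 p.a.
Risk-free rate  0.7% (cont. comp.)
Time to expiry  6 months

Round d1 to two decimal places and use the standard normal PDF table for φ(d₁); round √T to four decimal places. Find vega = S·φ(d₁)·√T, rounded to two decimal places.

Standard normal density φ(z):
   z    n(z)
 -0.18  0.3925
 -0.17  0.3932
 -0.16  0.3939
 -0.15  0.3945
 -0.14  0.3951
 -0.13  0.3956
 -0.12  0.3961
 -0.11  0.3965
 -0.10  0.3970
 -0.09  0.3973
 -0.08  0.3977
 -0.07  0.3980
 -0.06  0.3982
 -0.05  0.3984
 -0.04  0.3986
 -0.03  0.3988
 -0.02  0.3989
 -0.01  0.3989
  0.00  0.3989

42.21

σ√T = 0.26·√0.5 = 0.1838
d₁ = [ln(150/155) + (0.007 + ½·0.26²)·0.5] / (σ√T) = (-0.0328 + 0.0204) / 0.1838 = -0.0674 which rounds to -0.07
√T = √0.5 = 0.7071
φ(d₁) = φ(-0.07) = 0.3980
vega = S·φ(d₁)·√T = 150·0.3980·0.7071 = 42.2139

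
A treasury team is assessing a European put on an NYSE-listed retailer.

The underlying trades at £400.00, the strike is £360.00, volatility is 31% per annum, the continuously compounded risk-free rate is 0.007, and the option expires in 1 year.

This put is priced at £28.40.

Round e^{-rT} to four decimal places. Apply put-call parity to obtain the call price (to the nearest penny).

£70.92

exp(−rT) = exp(−0.007·1) = 0.9930
Put-call parity: C − P = S − K·e^(−rT) = 400 − 360·0.9930 = 400 − 357.4800 = 42.5200
C = P + (C − P) = 28.40 + (42.5200) = 70.9200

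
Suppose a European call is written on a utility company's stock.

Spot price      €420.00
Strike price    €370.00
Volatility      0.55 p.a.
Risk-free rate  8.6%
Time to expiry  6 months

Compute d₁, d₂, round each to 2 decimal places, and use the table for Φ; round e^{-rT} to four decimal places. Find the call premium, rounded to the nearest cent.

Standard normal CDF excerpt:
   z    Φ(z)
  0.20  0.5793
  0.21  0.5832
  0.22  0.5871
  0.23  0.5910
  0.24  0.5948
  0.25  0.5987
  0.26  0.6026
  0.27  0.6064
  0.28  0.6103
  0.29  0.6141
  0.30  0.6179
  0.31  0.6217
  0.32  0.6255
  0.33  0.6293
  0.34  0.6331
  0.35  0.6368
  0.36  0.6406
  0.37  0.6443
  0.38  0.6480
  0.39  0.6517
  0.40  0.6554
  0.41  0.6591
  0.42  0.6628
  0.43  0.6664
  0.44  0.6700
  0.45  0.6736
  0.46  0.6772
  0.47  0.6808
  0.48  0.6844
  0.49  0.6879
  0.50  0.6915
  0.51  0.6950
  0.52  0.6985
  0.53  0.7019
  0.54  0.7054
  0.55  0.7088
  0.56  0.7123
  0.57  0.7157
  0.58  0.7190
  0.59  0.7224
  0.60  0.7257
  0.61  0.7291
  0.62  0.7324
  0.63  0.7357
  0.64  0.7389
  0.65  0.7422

T = 0.5;  σ√T = 0.3889
d₁ = [ln(420/370) + (0.086 + ½·0.55²)·0.5] / (σ√T) = (0.1268 + 0.1186) / 0.3889 = 0.6309 ≈ 0.63
d₂ = 0.6309 − 0.3889 = 0.2420 ≈ 0.24
e^(−rT) = e^(−0.086·0.5) = 0.9579
N(d₁) = N(0.63) = 0.7357;  N(d₂) = N(0.24) = 0.5948
C = 420·0.7357 − 370·0.9579·0.5948 = 308.9940 − 210.8108 = 98.1832

€98.18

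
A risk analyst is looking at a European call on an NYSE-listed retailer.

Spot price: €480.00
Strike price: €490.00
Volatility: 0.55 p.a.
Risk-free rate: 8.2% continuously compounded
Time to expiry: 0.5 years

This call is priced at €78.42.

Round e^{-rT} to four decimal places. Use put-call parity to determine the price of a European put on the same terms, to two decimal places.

€68.72

exp(−rT) = exp(−0.082·0.5) = 0.9598
Put-call parity: C − P = S − K·e^(−rT) = 480 − 490·0.9598 = 480 − 470.3020 = 9.6980
P = C − (C − P) = 78.42 − (9.6980) = 68.7220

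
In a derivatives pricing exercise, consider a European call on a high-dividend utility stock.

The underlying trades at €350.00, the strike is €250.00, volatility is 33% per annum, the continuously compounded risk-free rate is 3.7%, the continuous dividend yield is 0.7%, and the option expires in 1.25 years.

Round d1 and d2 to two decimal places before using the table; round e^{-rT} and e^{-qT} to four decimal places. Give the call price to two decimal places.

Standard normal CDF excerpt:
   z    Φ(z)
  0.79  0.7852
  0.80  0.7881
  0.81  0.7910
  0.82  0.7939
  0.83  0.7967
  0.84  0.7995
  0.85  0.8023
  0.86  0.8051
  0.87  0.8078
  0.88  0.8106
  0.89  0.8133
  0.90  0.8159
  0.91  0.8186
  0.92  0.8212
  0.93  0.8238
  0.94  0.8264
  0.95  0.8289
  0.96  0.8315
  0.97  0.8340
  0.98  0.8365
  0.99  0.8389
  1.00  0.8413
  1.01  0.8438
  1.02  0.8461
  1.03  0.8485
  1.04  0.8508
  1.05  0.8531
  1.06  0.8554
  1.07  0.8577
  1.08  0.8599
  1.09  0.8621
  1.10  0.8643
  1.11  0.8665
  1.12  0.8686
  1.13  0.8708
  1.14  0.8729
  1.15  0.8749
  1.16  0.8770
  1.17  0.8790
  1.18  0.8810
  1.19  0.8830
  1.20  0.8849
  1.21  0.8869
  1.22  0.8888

€116.85

σ√T = 0.33·√1.25 = 0.3690
ln(S/K) + (r − q + σ²/2)T = ln(350/250) + (0.037 − 0.007 + 0.33²/2)·1.25 = 0.3365 + 0.1056 = 0.4420
d₁ = 0.4420 / 0.3690 = 1.1981 ≈ 1.20
d₂ = d₁ − σ√T = 1.1981 − 0.3690 = 0.8291 ≈ 0.83
e^(−qT) = e^(−0.007·1.25) = 0.9913;  e^(−rT) = e^(−0.037·1.25) = 0.9548
N(d₁) = N(1.20) = 0.8849;  N(d₂) = N(0.83) = 0.7967
C = 350·0.9913·0.8849 − 250·0.9548·0.7967 = 307.0205 − 190.1723 = 116.8482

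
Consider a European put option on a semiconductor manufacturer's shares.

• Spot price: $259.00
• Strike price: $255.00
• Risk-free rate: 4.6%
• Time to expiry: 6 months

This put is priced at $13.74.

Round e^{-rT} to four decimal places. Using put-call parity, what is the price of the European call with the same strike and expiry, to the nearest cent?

$23.53

exp(−rT) = exp(−0.046·0.5) = 0.9773
Put-call parity: C − P = S − K·e^(−rT) = 259 − 255·0.9773 = 259 − 249.2115 = 9.7885
C = P + (C − P) = 13.74 + (9.7885) = 23.5285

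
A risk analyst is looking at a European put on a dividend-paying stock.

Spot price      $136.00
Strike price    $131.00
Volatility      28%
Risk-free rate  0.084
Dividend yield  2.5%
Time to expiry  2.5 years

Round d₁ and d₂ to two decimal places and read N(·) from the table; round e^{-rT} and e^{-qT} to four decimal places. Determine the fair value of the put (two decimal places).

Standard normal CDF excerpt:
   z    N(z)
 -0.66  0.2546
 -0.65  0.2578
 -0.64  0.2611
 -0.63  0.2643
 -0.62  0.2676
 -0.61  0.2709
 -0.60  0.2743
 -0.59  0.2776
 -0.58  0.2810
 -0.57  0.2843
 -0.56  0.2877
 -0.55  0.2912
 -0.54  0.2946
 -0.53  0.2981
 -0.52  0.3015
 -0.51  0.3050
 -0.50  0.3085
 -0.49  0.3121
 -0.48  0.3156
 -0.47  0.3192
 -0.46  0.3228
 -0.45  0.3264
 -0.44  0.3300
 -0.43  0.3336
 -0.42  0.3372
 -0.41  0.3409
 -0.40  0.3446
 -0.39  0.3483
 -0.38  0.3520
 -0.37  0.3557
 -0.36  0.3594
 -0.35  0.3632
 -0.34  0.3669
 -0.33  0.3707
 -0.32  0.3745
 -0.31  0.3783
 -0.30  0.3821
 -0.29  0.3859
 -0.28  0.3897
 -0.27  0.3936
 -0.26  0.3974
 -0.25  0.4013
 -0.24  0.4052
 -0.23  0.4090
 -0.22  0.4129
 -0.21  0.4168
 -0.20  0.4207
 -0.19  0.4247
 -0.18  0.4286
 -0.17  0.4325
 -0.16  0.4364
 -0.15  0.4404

σ√T = 0.28 × 1.5811 = 0.4427
d₁ = [ln(136/131) + (0.084 − 0.025 + 0.28²/2)·2.5] / 0.4427 = [0.0375 + 0.2455] / 0.4427 = 0.6391 ⇒ 0.64
d₂ = d₁ − σ√T = 0.6391 − 0.4427 = 0.1964 ⇒ 0.20
exp(−qT) = exp(−0.025·2.5) = 0.9394;  exp(−rT) = exp(−0.084·2.5) = 0.8106
P = 131·0.8106·N(-0.20) − 136·0.9394·N(-0.64) = 131·0.8106·0.4207 − 136·0.9394·0.2611 = 44.6735 − 33.3577 = 11.3158

$11.32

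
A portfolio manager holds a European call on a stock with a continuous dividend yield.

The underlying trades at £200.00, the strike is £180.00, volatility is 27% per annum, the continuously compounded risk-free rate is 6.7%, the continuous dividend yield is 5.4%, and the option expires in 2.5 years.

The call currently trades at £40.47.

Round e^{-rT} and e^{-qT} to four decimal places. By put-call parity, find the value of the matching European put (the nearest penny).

£17.97

exp(−qT) = exp(−0.054·2.5) = 0.8737;  exp(−rT) = exp(−0.067·2.5) = 0.8458
Put-call parity: C − P = S·e^(−qT) − K·e^(−rT) = 200·0.8737 − 180·0.8458 = 174.7400 − 152.2440 = 22.4960
P = C − (C − P) = 40.47 − (22.4960) = 17.9740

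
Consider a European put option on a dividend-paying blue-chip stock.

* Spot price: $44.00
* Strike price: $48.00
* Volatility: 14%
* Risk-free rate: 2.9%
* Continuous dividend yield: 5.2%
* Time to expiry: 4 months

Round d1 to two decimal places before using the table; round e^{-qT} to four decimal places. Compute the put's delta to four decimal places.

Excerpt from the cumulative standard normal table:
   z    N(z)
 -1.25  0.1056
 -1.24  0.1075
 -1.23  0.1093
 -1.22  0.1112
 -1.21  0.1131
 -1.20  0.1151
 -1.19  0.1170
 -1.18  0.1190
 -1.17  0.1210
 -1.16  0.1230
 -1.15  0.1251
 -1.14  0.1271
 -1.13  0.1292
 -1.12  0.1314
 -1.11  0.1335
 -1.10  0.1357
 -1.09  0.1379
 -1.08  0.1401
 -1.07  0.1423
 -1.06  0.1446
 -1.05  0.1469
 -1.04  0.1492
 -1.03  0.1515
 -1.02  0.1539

σ√T = 0.14 × 0.5774 = 0.0808
ln(S/K) + (r − q + σ²/2)T = ln(44/48) + (0.029 − 0.052 + 0.14²/2)·0.3333 = -0.0870 − 0.0044 = -0.0914
d₁ = -0.0914 / 0.0808 = -1.1309 ≈ -1.13
N(d₁) = N(-1.13) = 0.1292
Δ_put = exp(−qT)·(N(d₁) − 1) = 0.9828·(0.1292 − 1) = -0.8558

-0.8558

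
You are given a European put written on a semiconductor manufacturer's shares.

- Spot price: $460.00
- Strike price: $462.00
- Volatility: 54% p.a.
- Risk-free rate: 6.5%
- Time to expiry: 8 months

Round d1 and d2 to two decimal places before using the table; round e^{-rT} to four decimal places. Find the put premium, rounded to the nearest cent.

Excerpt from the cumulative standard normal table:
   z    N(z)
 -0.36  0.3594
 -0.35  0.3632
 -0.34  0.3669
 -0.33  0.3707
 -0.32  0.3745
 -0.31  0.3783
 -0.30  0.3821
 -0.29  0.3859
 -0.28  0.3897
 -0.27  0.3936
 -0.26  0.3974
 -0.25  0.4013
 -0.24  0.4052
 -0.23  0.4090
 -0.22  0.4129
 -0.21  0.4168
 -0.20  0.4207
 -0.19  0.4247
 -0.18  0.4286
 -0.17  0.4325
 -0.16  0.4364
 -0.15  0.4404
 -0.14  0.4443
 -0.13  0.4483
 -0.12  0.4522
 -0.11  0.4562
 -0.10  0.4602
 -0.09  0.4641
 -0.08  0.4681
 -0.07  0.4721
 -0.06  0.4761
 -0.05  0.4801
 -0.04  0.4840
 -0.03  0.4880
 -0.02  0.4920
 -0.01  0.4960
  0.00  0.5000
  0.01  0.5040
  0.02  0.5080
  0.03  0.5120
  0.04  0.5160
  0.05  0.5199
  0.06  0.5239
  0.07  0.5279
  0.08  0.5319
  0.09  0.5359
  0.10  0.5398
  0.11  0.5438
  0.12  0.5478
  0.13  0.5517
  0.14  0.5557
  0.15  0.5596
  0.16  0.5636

σ√T = 0.54·√0.6667 = 0.4409
d₁ = [ln(460/462) + (0.065 + 0.54²/2)·0.6667] / 0.4409 = [-0.0043 + 0.1405] / 0.4409 = 0.3089 ≈ 0.31
d₂ = d₁ − σ√T = 0.3089 − 0.4409 = -0.1320 ≈ -0.13
exp(−rT) = exp(−0.065·0.6667) = 0.9576
P = 462·0.9576·N(0.13) − 460·N(-0.31) = 462·0.9576·0.5517 − 460·0.3783 = 244.0783 − 174.0180 = 70.0603

$70.06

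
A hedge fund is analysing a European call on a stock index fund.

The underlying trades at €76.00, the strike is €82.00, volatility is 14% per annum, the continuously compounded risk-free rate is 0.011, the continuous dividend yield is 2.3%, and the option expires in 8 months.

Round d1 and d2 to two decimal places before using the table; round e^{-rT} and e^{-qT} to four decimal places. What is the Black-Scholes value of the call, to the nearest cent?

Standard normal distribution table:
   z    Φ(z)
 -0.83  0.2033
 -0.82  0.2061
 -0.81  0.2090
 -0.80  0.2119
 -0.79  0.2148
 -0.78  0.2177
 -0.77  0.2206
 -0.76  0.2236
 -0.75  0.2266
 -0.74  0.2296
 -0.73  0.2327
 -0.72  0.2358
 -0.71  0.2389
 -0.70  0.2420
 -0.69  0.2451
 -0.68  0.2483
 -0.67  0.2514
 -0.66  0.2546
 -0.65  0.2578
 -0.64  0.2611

σ√T = 0.14·√0.6667 = 0.1143
d₁ = [ln(76/82) + (0.011 − 0.023 + 0.14²/2)·0.6667] / 0.1143 = [-0.0760 − 0.0015] / 0.1143 = -0.6776 ⇒ -0.68
d₂ = d₁ − σ√T = -0.6776 − 0.1143 = -0.7919 ⇒ -0.79
exp(−qT) = exp(−0.023·0.6667) = 0.9848;  exp(−rT) = exp(−0.011·0.6667) = 0.9927
C = 76·0.9848·N(-0.68) − 82·0.9927·N(-0.79) = 76·0.9848·0.2483 − 82·0.9927·0.2148 = 18.5840 − 17.4850 = 1.0989

€1.10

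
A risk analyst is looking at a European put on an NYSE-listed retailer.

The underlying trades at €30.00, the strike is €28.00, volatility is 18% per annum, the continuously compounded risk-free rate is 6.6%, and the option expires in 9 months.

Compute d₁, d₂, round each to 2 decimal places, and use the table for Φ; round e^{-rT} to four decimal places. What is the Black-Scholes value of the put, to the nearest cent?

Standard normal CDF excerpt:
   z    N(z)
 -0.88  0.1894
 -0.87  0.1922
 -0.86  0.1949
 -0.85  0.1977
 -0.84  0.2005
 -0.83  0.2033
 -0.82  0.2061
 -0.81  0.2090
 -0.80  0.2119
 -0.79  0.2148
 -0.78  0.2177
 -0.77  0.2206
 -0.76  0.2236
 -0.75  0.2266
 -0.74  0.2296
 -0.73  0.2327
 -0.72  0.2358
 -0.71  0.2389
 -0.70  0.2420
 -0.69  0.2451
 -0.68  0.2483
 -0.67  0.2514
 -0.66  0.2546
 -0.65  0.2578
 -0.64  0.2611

σ√T = 0.18 × 0.8660 = 0.1559
ln(S/K) + (r + σ²/2)T = ln(30/28) + (0.066 + 0.18²/2)·0.75 = 0.0690 + 0.0616 = 0.1306
d₁ = 0.1306 / 0.1559 = 0.8381 ≈ 0.84
d₂ = d₁ − σ√T = 0.8381 − 0.1559 = 0.6822 ≈ 0.68
exp(−rT) = exp(−0.066·0.75) = 0.9517
N(−d₂) = N(-0.68) = 0.2483;  N(−d₁) = N(-0.84) = 0.2005
P = 28·0.9517·0.2483 − 30·0.2005 = 6.6166 − 6.0150 = 0.6016

€0.60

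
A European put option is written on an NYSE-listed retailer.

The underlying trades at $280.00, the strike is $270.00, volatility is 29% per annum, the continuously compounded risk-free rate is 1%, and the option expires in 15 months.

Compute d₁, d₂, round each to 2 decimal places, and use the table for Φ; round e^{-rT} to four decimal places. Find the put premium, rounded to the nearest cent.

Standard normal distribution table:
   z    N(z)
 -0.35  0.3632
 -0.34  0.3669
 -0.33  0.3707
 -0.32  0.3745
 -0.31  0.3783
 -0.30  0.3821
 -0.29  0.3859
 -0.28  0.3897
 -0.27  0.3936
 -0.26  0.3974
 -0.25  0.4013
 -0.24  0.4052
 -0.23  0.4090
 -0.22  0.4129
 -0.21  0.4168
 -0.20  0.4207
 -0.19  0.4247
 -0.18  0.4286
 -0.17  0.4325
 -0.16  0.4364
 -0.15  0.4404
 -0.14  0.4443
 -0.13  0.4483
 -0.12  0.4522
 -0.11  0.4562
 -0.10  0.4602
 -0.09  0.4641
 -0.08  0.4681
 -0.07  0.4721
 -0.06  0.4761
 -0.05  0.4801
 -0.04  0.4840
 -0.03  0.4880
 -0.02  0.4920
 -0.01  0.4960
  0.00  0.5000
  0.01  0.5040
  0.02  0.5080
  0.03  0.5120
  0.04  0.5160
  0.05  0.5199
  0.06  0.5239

$28.47

σ√T = 0.29 × 1.1180 = 0.3242
d₁ = [ln(280/270) + (0.01 + 0.29²/2)·1.25] / 0.3242 = [0.0364 + 0.0651] / 0.3242 = 0.3128 ⇒ 0.31
d₂ = d₁ − σ√T = 0.3128 − 0.3242 = -0.0114 ⇒ -0.01
e^(−rT) = e^(−0.01·1.25) = 0.9876
P = 270·0.9876·N(0.01) − 280·N(-0.31) = 270·0.9876·0.5040 − 280·0.3783 = 134.3926 − 105.9240 = 28.4686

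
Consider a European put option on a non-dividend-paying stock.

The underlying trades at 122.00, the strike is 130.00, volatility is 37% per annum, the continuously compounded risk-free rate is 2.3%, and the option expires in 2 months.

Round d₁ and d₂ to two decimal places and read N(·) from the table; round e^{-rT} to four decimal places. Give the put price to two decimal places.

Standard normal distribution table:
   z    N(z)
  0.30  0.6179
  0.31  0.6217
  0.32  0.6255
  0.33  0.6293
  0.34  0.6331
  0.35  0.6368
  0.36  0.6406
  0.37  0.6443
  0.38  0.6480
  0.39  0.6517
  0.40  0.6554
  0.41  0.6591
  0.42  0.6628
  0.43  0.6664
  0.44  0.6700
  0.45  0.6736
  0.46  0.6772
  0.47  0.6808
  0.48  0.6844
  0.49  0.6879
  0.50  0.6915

11.86

T = 0.1667;  σ√T = 0.1511
ln(S/K) + (r + σ²/2)T = ln(122/130) + (0.023 + 0.37²/2)·0.1667 = -0.0635 + 0.0152 = -0.0483
d₁ = -0.0483 / 0.1511 = -0.3196 → -0.32
d₂ = d₁ − σ√T = -0.3196 − 0.1511 = -0.4706 → -0.47
e^(−rT) = e^(−0.023·0.1667) = 0.9962
N(−d₂) = N(0.47) = 0.6808;  N(−d₁) = N(0.32) = 0.6255
P = 130·0.9962·0.6808 − 122·0.6255 = 88.1677 − 76.3110 = 11.8567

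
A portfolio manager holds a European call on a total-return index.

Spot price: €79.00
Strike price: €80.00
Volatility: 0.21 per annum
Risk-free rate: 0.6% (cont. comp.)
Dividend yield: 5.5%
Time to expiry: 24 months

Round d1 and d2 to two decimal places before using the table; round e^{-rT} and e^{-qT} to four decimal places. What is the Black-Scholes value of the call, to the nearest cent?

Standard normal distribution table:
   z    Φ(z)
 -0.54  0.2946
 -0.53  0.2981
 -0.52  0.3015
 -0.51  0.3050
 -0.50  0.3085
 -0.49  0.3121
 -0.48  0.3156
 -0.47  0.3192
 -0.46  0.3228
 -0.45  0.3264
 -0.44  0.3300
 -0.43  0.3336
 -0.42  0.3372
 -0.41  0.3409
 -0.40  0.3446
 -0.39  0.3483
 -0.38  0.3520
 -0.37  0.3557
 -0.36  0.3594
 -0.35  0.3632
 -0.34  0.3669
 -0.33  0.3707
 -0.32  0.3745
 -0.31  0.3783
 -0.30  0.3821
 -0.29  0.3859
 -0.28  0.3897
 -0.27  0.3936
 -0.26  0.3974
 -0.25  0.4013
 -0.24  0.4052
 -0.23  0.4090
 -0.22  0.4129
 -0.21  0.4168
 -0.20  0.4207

€5.39

T = 2;  σ√T = 0.2970
d₁ = [ln(79/80) + (0.006 − 0.055 + 0.21²/2)·2] / 0.2970 = [-0.0126 − 0.0539] / 0.2970 = -0.2238 ≈ -0.22
d₂ = d₁ − σ√T = -0.2238 − 0.2970 = -0.5208 ≈ -0.52
e^(−qT) = e^(−0.055·2) = 0.8958;  e^(−rT) = e^(−0.006·2) = 0.9881
N(d₁) = N(-0.22) = 0.4129;  N(d₂) = N(-0.52) = 0.3015
C = 79·0.8958·0.4129 − 80·0.9881·0.3015 = 29.2202 − 23.8330 = 5.3872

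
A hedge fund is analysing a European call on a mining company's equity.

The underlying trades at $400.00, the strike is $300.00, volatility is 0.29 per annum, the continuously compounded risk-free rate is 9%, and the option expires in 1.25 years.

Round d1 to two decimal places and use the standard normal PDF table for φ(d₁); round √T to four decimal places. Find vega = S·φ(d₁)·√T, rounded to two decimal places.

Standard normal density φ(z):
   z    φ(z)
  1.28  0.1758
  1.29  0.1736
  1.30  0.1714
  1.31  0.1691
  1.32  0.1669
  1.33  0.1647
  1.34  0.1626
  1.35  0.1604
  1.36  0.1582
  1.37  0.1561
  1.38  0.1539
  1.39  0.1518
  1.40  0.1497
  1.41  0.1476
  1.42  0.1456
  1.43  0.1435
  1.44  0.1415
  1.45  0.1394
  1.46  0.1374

σ√T = 0.29·√1.25 = 0.3242
d₁ = [ln(400/300) + (0.09 + 0.29²/2)·1.25] / 0.3242 = [0.2877 + 0.1651] / 0.3242 = 1.3964 → 1.40
√T = √1.25 = 1.1180
φ(d₁) = φ(1.40) = 0.1497
vega = S·φ(d₁)·√T = 400·0.1497·1.1180 = 66.9458

66.95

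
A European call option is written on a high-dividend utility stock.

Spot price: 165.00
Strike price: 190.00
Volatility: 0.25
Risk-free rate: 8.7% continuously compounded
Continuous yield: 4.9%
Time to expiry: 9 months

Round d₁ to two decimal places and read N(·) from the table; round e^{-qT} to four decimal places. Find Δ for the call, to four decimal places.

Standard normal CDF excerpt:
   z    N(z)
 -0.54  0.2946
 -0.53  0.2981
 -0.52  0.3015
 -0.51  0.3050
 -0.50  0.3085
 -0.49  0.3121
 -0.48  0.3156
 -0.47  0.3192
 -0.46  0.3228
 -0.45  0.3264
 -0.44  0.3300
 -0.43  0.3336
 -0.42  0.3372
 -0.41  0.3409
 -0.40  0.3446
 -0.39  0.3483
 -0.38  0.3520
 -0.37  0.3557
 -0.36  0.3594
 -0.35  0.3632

0.3286

T = 0.75;  σ√T = 0.2165
d₁ = [ln(165/190) + (0.087 − 0.049 + 0.25²/2)·0.75] / 0.2165 = [-0.1411 + 0.0519] / 0.2165 = -0.4117 ⇒ -0.41
N(d₁) = N(-0.41) = 0.3409
Δ_call = exp(−qT)·N(d₁) = 0.9639·0.3409 = 0.3286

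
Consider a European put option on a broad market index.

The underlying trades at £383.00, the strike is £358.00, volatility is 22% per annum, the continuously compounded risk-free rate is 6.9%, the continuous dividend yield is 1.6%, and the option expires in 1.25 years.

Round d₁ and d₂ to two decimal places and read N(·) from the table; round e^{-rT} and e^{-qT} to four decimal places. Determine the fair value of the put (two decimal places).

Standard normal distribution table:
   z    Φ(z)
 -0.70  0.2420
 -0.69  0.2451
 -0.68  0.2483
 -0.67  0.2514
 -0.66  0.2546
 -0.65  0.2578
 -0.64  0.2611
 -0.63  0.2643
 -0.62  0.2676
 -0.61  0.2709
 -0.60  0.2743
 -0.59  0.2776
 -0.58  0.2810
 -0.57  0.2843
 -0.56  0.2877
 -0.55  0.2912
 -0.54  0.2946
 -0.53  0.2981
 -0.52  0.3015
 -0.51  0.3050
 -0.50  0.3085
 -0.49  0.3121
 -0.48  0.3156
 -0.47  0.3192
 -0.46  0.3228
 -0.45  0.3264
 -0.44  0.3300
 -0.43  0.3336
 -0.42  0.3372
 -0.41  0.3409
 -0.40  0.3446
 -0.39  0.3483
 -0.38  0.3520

£16.37

T = 1.25;  σ√T = 0.2460
d₁ = [ln(383/358) + (0.069 − 0.016 + ½·0.22²)·1.25] / (σ√T) = (0.0675 + 0.0965) / 0.2460 = 0.6668 ⇒ 0.67
d₂ = 0.6668 − 0.2460 = 0.4208 ⇒ 0.42
e^(−qT) = e^(−0.016·1.25) = 0.9802;  e^(−rT) = e^(−0.069·1.25) = 0.9174
N(−d₂) = N(-0.42) = 0.3372;  N(−d₁) = N(-0.67) = 0.2514
P = 358·0.9174·0.3372 − 383·0.9802·0.2514 = 110.7463 − 94.3797 = 16.3666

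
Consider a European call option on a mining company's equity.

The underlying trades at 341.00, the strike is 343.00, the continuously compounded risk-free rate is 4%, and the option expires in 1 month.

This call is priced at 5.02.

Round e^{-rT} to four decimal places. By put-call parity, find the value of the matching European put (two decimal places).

exp(−rT) = exp(−0.04·0.08333) = 0.9967
Put-call parity: C − P = S − K·e^(−rT) = 341 − 343·0.9967 = 341 − 341.8681 = -0.8681
P = C − (C − P) = 5.02 − (-0.8681) = 5.8881

5.89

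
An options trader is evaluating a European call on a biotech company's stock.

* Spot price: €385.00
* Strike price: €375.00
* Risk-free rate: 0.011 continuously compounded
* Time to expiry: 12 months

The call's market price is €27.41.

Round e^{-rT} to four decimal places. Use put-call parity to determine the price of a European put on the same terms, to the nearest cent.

€13.32

exp(−rT) = exp(−0.011·1) = 0.9891
Put-call parity: C − P = S − K·e^(−rT) = 385 − 375·0.9891 = 385 − 370.9125 = 14.0875
P = C − (C − P) = 27.41 − (14.0875) = 13.3225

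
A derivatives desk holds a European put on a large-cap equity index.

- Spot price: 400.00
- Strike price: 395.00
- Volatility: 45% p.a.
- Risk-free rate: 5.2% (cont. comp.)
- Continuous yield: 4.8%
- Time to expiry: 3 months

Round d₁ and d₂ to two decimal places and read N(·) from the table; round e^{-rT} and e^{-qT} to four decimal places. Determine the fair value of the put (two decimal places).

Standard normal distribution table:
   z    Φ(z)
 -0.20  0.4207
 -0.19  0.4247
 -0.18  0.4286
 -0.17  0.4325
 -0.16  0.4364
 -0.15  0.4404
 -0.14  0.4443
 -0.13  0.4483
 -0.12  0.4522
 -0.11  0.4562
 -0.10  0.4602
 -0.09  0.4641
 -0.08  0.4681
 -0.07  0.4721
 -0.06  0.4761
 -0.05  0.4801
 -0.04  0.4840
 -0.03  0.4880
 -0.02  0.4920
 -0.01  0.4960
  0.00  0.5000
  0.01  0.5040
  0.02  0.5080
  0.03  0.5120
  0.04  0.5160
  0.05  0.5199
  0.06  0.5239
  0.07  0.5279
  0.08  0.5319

31.77

σ√T = 0.45·√0.25 = 0.2250
ln(S/K) + (r − q + σ²/2)T = ln(400/395) + (0.052 − 0.048 + 0.45²/2)·0.25 = 0.0126 + 0.0263 = 0.0389
d₁ = 0.0389 / 0.2250 = 0.1729 ⇒ 0.17
d₂ = d₁ − σ√T = 0.1729 − 0.2250 = -0.0521 ⇒ -0.05
e^(−qT) = e^(−0.048·0.25) = 0.9881;  e^(−rT) = e^(−0.052·0.25) = 0.9871
P = 395·0.9871·N(0.05) − 400·0.9881·N(-0.17) = 395·0.9871·0.5199 − 400·0.9881·0.4325 = 202.7113 − 170.9413 = 31.7700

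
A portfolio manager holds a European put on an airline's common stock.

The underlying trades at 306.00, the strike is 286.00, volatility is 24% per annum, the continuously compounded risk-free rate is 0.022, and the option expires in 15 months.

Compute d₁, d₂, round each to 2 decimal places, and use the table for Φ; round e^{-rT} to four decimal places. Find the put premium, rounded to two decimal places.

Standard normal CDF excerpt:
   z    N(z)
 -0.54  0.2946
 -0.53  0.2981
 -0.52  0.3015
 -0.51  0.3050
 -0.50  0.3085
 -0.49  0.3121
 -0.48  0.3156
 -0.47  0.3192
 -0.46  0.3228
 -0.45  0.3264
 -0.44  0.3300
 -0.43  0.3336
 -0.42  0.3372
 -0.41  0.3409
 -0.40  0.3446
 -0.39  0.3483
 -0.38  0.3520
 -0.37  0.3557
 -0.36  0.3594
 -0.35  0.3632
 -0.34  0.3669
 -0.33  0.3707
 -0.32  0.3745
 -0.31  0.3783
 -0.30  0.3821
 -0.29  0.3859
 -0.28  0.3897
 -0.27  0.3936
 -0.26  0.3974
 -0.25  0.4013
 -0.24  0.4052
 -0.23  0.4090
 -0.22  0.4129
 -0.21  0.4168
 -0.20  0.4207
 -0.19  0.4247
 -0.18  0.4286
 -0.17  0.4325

19.39

σ√T = 0.24 × 1.1180 = 0.2683
d₁ = [ln(306/286) + (0.022 + 0.24²/2)·1.25] / 0.2683 = [0.0676 + 0.0635] / 0.2683 = 0.4886 → 0.49
d₂ = d₁ − σ√T = 0.4886 − 0.2683 = 0.2202 → 0.22
exp(−rT) = exp(−0.022·1.25) = 0.9729
N(−d₂) = N(-0.22) = 0.4129;  N(−d₁) = N(-0.49) = 0.3121
P = 286·0.9729·0.4129 − 306·0.3121 = 114.8892 − 95.5026 = 19.3866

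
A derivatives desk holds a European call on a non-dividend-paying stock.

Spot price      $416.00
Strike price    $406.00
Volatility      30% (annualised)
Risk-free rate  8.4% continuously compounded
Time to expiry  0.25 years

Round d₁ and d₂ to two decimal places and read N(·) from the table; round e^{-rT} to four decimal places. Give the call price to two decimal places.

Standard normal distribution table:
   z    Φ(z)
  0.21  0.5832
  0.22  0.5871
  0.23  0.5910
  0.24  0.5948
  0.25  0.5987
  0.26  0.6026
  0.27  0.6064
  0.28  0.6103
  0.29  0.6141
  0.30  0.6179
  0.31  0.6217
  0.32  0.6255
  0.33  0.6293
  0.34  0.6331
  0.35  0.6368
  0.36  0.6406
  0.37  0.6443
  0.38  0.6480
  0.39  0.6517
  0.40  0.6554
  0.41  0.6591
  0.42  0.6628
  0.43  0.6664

σ√T = 0.3·√0.25 = 0.1500
d₁ = [ln(416/406) + (0.084 + ½·0.3²)·0.25] / (σ√T) = (0.0243 + 0.0323) / 0.1500 = 0.3772 ⇒ 0.38
d₂ = 0.3772 − 0.1500 = 0.2272 ⇒ 0.23
e^(−rT) = e^(−0.084·0.25) = 0.9792
N(d₁) = N(0.38) = 0.6480;  N(d₂) = N(0.23) = 0.5910
C = 416·0.6480 − 406·0.9792·0.5910 = 269.5680 − 234.9551 = 34.6129

$34.61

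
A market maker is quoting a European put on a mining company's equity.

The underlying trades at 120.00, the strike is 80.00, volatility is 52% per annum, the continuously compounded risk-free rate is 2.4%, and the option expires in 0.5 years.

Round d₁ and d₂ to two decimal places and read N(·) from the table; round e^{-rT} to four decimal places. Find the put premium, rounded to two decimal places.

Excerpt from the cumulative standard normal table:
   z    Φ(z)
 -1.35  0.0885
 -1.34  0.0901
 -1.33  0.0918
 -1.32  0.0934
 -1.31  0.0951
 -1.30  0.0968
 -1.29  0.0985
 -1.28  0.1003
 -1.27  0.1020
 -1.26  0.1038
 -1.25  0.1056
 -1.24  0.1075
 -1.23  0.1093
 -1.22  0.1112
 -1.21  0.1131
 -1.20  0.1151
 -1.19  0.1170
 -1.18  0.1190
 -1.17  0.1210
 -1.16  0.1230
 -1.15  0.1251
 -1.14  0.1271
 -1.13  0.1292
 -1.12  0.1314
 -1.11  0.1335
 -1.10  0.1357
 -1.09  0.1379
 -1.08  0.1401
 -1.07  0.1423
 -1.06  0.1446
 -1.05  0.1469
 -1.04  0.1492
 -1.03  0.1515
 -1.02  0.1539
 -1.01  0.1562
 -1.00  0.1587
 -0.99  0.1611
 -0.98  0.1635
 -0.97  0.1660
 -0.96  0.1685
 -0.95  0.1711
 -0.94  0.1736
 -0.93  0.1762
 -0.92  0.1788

σ√T = 0.52 × 0.7071 = 0.3677
d₁ = [ln(120/80) + (0.024 + 0.52²/2)·0.5] / 0.3677 = [0.4055 + 0.0796] / 0.3677 = 1.3192 ⇒ 1.32
d₂ = d₁ − σ√T = 1.3192 − 0.3677 = 0.9515 ⇒ 0.95
exp(−rT) = exp(−0.024·0.5) = 0.9881
P = 80·0.9881·N(-0.95) − 120·N(-1.32) = 80·0.9881·0.1711 − 120·0.0934 = 13.5251 − 11.2080 = 2.3171

2.32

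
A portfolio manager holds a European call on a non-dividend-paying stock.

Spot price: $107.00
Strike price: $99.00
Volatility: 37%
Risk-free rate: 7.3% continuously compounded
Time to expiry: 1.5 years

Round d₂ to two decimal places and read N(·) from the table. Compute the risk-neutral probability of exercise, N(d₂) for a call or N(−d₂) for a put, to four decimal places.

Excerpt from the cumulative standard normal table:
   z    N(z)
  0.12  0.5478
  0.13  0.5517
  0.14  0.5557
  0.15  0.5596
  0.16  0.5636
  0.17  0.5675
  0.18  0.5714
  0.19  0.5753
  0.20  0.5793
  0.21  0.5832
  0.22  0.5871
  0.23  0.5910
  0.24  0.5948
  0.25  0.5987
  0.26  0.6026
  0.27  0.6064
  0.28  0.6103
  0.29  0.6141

0.5753

σ√T = 0.37 × 1.2247 = 0.4532
d₁ = [ln(107/99) + (0.073 + 0.37²/2)·1.5] / 0.4532 = [0.0777 + 0.2122] / 0.4532 = 0.6397 → 0.64
d₂ = d₁ − σ√T = 0.6397 − 0.4532 = 0.1865 → 0.19
Pr(exercise) under Q = N(d₂) = 0.5753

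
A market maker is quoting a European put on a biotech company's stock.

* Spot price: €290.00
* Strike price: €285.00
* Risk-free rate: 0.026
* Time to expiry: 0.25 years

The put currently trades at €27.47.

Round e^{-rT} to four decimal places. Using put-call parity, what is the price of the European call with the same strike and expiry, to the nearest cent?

exp(−rT) = exp(−0.026·0.25) = 0.9935
Put-call parity: C − P = S − K·e^(−rT) = 290 − 285·0.9935 = 290 − 283.1475 = 6.8525
C = P + (C − P) = 27.47 + (6.8525) = 34.3225

€34.32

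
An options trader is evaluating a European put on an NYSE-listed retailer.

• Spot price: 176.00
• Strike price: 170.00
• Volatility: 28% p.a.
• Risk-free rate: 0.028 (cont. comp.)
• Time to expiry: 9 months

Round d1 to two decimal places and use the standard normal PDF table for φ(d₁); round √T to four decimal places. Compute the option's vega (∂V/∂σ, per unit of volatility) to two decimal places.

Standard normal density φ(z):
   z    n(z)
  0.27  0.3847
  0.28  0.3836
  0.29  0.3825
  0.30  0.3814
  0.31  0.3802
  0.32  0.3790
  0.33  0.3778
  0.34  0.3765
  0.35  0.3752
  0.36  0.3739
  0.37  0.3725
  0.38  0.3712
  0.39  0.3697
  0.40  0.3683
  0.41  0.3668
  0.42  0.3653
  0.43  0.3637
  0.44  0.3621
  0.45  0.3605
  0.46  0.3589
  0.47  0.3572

σ√T = 0.28·√0.75 = 0.2425
d₁ = [ln(176/170) + (0.028 + 0.28²/2)·0.75] / 0.2425 = [0.0347 + 0.0504] / 0.2425 = 0.3509 ⇒ 0.35
√T = √0.75 = 0.8660
φ(d₁) = φ(0.35) = 0.3752
vega = S·φ(d₁)·√T = 176·0.3752·0.8660 = 57.1865

57.19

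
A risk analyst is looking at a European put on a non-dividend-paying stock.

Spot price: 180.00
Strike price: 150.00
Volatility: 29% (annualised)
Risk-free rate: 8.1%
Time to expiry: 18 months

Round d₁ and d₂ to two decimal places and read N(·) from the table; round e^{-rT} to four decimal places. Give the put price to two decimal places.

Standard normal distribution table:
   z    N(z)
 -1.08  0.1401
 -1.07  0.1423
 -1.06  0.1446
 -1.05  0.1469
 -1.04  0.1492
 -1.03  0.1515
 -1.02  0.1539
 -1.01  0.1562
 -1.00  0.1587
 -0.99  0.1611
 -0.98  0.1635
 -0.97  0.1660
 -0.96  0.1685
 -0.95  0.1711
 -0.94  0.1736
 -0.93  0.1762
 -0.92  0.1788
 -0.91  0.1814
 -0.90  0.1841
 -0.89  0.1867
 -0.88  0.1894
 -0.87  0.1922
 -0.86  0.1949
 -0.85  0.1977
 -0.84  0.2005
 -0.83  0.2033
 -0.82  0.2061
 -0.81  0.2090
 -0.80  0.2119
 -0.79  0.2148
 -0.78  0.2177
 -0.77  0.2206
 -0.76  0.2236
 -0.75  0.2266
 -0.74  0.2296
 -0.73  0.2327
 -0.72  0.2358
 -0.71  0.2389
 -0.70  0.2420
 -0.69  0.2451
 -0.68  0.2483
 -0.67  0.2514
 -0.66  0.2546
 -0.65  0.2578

5.71

σ√T = 0.29 × 1.2247 = 0.3552
d₁ = [ln(180/150) + (0.081 + ½·0.29²)·1.5] / (σ√T) = (0.1823 + 0.1846) / 0.3552 = 1.0330 ⇒ 1.03
d₂ = 1.0330 − 0.3552 = 0.6778 ⇒ 0.68
e^(−rT) = e^(−0.081·1.5) = 0.8856
N(−d₂) = N(-0.68) = 0.2483;  N(−d₁) = N(-1.03) = 0.1515
P = 150·0.8856·0.2483 − 180·0.1515 = 32.9842 − 27.2700 = 5.7142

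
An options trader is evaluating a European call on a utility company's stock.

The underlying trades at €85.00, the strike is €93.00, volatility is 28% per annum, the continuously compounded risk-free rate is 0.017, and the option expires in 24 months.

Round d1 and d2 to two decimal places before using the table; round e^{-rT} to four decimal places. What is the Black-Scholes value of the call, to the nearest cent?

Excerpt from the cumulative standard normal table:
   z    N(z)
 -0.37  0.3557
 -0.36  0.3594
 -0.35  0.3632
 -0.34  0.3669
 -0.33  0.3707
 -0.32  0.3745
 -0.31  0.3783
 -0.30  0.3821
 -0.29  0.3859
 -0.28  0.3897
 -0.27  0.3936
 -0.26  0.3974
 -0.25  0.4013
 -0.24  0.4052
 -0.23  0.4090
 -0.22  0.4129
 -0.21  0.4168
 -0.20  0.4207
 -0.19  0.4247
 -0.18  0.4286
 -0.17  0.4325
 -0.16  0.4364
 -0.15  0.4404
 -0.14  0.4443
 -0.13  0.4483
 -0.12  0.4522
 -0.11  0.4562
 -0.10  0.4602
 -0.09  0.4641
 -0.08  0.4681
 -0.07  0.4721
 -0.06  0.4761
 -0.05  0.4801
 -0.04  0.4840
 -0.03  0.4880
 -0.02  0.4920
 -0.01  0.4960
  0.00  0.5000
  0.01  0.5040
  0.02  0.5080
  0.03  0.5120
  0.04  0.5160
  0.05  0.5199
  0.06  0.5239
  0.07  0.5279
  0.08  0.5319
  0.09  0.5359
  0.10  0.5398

€11.55

σ√T = 0.28 × 1.4142 = 0.3960
d₁ = [ln(85/93) + (0.017 + ½·0.28²)·2] / (σ√T) = (-0.0899 + 0.1124) / 0.3960 = 0.0567 which rounds to 0.06
d₂ = 0.0567 − 0.3960 = -0.3393 which rounds to -0.34
exp(−rT) = exp(−0.017·2) = 0.9666
N(d₁) = N(0.06) = 0.5239;  N(d₂) = N(-0.34) = 0.3669
C = 85·0.5239 − 93·0.9666·0.3669 = 44.5315 − 32.9820 = 11.5495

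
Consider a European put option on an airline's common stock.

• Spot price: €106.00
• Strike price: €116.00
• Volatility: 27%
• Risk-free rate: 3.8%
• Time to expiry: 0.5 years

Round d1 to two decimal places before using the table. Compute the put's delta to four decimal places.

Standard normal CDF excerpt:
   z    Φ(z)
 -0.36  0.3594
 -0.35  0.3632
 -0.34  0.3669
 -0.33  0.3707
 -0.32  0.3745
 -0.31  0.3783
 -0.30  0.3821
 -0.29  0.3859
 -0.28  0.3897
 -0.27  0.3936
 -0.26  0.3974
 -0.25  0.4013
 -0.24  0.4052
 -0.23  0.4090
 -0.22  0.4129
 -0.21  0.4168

σ√T = 0.27 × 0.7071 = 0.1909
ln(S/K) + (r + σ²/2)T = ln(106/116) + (0.038 + 0.27²/2)·0.5 = -0.0902 + 0.0372 = -0.0529
d₁ = -0.0529 / 0.1909 = -0.2772 which rounds to -0.28
N(d₁) = N(-0.28) = 0.3897
Δ_put = N(d₁) − 1 = 0.3897 − 1 = -0.6103

-0.6103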